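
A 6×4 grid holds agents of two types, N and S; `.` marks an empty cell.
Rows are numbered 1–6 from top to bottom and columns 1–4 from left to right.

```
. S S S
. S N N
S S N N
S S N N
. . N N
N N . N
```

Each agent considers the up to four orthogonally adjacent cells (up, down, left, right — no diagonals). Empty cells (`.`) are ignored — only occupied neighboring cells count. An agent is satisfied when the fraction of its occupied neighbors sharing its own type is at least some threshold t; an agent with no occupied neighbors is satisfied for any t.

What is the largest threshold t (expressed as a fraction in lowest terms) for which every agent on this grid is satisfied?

1/2

(1,2)S 2/2
(1,3)S 2/3
(1,4)S 1/2
(2,2)S 2/3
(2,3)N 2/4
(2,4)N 2/3
(3,1)S 2/2
(3,2)S 3/4
(3,3)N 3/4
(3,4)N 3/3
(4,1)S 2/2
(4,2)S 2/3
(4,3)N 3/4
(4,4)N 3/3
(5,3)N 2/2
(5,4)N 3/3
(6,1)N 1/1
(6,2)N 1/1
(6,4)N 1/1
The smallest same-type fraction is 1/2 at (1,4), which reduces to 1/2. Any threshold above that leaves this agent unsatisfied.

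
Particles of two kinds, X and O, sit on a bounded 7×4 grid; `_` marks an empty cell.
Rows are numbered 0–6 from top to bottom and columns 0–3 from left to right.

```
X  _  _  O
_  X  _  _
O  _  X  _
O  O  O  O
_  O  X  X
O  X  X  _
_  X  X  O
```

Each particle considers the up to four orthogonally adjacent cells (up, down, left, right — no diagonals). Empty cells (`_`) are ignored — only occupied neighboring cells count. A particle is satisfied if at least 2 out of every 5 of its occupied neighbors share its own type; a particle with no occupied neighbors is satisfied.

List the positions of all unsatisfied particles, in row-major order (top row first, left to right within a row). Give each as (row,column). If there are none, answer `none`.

(2,2), (4,1), (5,0), (6,3)

Row 0: (0,0)X 0/0 ok · (0,3)O 0/0 ok
Row 1: (1,1)X 0/0 ok
Row 2: (2,0)O 1/1 ok · (2,2)X 0/1 unhappy
Row 3: (3,0)O 2/2 ok · (3,1)O 3/3 ok · (3,2)O 2/4 ok · (3,3)O 1/2 ok
Row 4: (4,1)O 1/3 unhappy · (4,2)X 2/4 ok · (4,3)X 1/2 ok
Row 5: (5,0)O 0/1 unhappy · (5,1)X 2/4 ok · (5,2)X 3/3 ok
Row 6: (6,1)X 2/2 ok · (6,2)X 2/3 ok · (6,3)O 0/1 unhappy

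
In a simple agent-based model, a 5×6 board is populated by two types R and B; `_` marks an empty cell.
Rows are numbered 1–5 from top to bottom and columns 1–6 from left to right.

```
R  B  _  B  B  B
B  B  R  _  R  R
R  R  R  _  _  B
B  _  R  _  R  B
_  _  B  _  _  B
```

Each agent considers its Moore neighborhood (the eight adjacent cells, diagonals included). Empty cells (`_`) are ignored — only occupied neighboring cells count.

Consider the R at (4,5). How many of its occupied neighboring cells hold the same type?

0

Occupied neighbors of (4,5): (3,6)=B, (4,6)=B, (5,6)=B.
Same type (R): 0 of 3.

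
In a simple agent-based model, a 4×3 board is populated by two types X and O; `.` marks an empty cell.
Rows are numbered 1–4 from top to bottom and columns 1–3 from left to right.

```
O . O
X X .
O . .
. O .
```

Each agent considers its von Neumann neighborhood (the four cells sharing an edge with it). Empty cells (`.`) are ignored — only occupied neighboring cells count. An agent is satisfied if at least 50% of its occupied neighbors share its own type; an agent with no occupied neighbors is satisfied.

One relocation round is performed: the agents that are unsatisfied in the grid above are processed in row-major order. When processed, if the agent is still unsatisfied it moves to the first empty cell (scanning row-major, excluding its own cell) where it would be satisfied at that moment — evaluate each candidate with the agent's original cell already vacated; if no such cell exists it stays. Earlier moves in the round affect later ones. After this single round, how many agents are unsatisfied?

0

Initially unsatisfied (in order): (1,1), (2,1), (3,1).
  (1,1) → (1,2).
  (2,1): now satisfied by earlier moves; stays.
  (3,1) → (1,1).
Resulting grid:
O O O
X X .
. . .
. O .
All satisfied now.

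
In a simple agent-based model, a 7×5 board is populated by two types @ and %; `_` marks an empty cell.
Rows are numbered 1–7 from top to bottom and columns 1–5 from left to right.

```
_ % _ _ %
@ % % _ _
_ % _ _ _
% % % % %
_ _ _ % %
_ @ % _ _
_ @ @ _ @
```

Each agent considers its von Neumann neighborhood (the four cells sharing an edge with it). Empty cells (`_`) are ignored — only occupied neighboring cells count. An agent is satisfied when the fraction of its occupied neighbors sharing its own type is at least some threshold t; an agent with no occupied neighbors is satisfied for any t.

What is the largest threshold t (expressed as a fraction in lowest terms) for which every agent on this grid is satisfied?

Row 1: (1,2)% 1/1 · (1,5)% — no occupied neighbors
Row 2: (2,1)@ 0/1 · (2,2)% 3/4 · (2,3)% 1/1
Row 3: (3,2)% 2/2
Row 4: (4,1)% 1/1 · (4,2)% 3/3 · (4,3)% 2/2 · (4,4)% 3/3 · (4,5)% 2/2
Row 5: (5,4)% 2/2 · (5,5)% 2/2
Row 6: (6,2)@ 1/2 · (6,3)% 0/2
Row 7: (7,2)@ 2/2 · (7,3)@ 1/2 · (7,5)@ — no occupied neighbors
The smallest same-type fraction is 0/1 at (2,1), which reduces to 0/1. Any threshold above that leaves this agent unsatisfied.

0/1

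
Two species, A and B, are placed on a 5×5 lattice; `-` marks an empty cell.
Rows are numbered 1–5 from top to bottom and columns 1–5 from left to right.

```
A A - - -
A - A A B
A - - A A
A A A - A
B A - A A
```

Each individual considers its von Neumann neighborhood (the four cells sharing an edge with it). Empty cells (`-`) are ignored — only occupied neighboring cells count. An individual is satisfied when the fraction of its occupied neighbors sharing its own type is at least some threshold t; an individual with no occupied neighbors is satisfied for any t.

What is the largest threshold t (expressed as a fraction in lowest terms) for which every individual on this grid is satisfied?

Row 1: (1,1)A 2/2 · (1,2)A 1/1
Row 2: (2,1)A 2/2 · (2,3)A 1/1 · (2,4)A 2/3 · (2,5)B 0/2
Row 3: (3,1)A 2/2 · (3,4)A 2/2 · (3,5)A 2/3
Row 4: (4,1)A 2/3 · (4,2)A 3/3 · (4,3)A 1/1 · (4,5)A 2/2
Row 5: (5,1)B 0/2 · (5,2)A 1/2 · (5,4)A 1/1 · (5,5)A 2/2
The smallest same-type fraction is 0/2 at (2,5), which reduces to 0/1. Any threshold above that leaves this individual unsatisfied.

0/1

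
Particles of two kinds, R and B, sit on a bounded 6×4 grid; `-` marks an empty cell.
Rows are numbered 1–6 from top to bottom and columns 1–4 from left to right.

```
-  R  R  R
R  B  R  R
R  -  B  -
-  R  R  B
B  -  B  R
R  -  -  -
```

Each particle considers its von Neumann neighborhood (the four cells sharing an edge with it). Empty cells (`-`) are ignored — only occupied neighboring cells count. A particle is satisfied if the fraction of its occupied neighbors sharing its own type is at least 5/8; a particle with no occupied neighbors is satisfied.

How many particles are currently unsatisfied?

11

(1,2)R 1/2 unhappy
(1,3)R 3/3 ok
(1,4)R 2/2 ok
(2,1)R 1/2 unhappy
(2,2)B 0/3 unhappy
(2,3)R 2/4 unhappy
(2,4)R 2/2 ok
(3,1)R 1/1 ok
(3,3)B 0/2 unhappy
(4,2)R 1/1 ok
(4,3)R 1/4 unhappy
(4,4)B 0/2 unhappy
(5,1)B 0/1 unhappy
(5,3)B 0/2 unhappy
(5,4)R 0/2 unhappy
(6,1)R 0/1 unhappy
Unsatisfied: (1,2), (2,1), (2,2), (2,3), (3,3), (4,3), (4,4), (5,1), (5,3), (5,4), (6,1) — 11 in total.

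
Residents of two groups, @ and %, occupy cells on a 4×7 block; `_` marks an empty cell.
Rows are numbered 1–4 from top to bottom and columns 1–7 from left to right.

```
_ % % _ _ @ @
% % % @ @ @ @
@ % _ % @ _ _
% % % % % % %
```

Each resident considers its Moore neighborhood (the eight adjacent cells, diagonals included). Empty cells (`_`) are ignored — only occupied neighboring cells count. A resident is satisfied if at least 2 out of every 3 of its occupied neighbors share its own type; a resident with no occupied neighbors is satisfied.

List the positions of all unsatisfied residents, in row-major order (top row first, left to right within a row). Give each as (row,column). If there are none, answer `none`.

(2,4), (3,1), (3,4), (3,5)

Row 1: (1,2)% 4/4 ✓ · (1,3)% 3/4 ✓ · (1,6)@ 4/4 ✓ · (1,7)@ 3/3 ✓
Row 2: (2,1)% 3/4 ✓ · (2,2)% 5/6 ✓ · (2,3)% 5/6 ✓ · (2,4)@ 2/5 ✗ · (2,5)@ 4/5 ✓ · (2,6)@ 5/5 ✓ · (2,7)@ 3/3 ✓
Row 3: (3,1)@ 0/5 ✗ · (3,2)% 6/7 ✓ · (3,4)% 4/7 ✗ · (3,5)@ 3/7 ✗
Row 4: (4,1)% 2/3 ✓ · (4,2)% 3/4 ✓ · (4,3)% 4/4 ✓ · (4,4)% 3/4 ✓ · (4,5)% 3/4 ✓ · (4,6)% 2/3 ✓ · (4,7)% 1/1 ✓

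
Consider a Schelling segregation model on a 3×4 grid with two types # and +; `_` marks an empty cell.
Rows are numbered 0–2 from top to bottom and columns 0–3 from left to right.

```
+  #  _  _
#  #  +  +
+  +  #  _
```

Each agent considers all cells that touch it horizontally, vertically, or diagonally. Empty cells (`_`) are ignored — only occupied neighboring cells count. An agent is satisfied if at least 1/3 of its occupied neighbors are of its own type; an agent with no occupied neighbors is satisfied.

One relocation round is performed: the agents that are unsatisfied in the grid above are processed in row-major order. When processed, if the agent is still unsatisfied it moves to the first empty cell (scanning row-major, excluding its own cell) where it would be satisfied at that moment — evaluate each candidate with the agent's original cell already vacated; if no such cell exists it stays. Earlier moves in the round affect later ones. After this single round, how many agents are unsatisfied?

Initially unsatisfied (in order): (0,0), (2,2).
  (0,0) → (0,2).
  (2,2) → (0,0).
Resulting grid:
# # + _
# # + +
+ + _ _
All satisfied now.

0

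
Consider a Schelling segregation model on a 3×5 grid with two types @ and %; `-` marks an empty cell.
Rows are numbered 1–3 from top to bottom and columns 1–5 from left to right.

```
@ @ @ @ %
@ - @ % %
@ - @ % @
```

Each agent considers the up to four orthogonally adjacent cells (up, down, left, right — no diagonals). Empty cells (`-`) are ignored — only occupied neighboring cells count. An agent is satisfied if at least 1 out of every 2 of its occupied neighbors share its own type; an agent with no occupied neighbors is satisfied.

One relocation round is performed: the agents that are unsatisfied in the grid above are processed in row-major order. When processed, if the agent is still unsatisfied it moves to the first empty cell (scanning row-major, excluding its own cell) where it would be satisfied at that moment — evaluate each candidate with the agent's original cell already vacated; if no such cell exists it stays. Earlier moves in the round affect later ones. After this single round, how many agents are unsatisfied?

Initially unsatisfied (in order): (1,4), (3,4), (3,5).
  (1,4) → (2,2).
  (3,4) → (1,4).
  (3,5) → (3,2).
Resulting grid:
@ @ @ % %
@ @ @ % %
@ @ @ - -
All satisfied now.

0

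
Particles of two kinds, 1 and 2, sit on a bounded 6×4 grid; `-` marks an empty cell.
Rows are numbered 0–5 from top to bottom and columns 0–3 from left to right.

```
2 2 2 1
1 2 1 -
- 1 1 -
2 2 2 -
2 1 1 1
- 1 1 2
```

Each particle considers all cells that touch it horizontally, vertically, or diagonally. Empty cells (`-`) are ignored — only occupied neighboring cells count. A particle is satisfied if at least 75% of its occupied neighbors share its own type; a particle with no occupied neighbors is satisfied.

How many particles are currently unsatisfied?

(0,0)2 2/3 ✗
(0,1)2 3/5 ✗
(0,2)2 2/4 ✗
(0,3)1 1/2 ✗
(1,0)1 1/4 ✗
(1,1)2 3/7 ✗
(1,2)1 3/6 ✗
(2,1)1 3/7 ✗
(2,2)1 2/5 ✗
(3,0)2 2/4 ✗
(3,1)2 3/7 ✗
(3,2)2 1/6 ✗
(4,0)2 2/4 ✗
(4,1)1 3/7 ✗
(4,2)1 4/7 ✗
(4,3)1 2/4 ✗
(5,1)1 3/4 ✓
(5,2)1 4/5 ✓
(5,3)2 0/3 ✗
Unsatisfied: (0,0), (0,1), (0,2), (0,3), (1,0), (1,1), (1,2), (2,1), (2,2), (3,0), (3,1), (3,2), (4,0), (4,1), (4,2), (4,3), (5,3) — 17 in total.

17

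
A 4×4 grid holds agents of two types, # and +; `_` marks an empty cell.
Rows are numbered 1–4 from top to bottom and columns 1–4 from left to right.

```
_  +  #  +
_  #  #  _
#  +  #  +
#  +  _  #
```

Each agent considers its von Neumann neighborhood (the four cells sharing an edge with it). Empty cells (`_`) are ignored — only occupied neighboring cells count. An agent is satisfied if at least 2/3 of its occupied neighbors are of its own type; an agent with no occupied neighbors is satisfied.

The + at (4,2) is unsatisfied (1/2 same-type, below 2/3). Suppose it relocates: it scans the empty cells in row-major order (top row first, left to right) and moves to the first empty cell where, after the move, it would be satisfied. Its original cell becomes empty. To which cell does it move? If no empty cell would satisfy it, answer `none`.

(1,1)

Vacating (4,2). Empty cells in order:
  (1,1): 1/1 same-type → satisfied — stop here.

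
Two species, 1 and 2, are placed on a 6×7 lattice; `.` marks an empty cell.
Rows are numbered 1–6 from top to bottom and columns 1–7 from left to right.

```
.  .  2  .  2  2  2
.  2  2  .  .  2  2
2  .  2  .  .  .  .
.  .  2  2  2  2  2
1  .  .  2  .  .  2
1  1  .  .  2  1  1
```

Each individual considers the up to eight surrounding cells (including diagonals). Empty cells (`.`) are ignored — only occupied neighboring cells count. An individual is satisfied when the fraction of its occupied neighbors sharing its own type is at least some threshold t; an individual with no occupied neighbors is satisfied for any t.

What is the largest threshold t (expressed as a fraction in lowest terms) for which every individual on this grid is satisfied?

1/3

Row 1: (1,3)2 2/2 · (1,5)2 2/2 · (1,6)2 4/4 · (1,7)2 3/3
Row 2: (2,2)2 4/4 · (2,3)2 3/3 · (2,6)2 4/4 · (2,7)2 3/3
Row 3: (3,1)2 1/1 · (3,3)2 4/4
Row 4: (4,3)2 3/3 · (4,4)2 4/4 · (4,5)2 3/3 · (4,6)2 3/3 · (4,7)2 2/2
Row 5: (5,1)1 2/2 · (5,4)2 4/4 · (5,7)2 2/4
Row 6: (6,1)1 2/2 · (6,2)1 2/2 · (6,5)2 1/2 · (6,6)1 1/3 · (6,7)1 1/2
The smallest same-type fraction is 1/3 at (6,6), which reduces to 1/3. Any threshold above that leaves this individual unsatisfied.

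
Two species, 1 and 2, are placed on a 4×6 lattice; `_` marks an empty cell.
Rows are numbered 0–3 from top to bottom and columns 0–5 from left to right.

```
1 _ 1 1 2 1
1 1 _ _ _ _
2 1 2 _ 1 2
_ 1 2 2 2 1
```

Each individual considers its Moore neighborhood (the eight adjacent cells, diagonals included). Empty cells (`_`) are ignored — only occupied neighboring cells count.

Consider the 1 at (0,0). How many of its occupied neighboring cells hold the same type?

Occupied neighbors of (0,0): (1,0)=1, (1,1)=1.
Same type (1): 2 of 2.

2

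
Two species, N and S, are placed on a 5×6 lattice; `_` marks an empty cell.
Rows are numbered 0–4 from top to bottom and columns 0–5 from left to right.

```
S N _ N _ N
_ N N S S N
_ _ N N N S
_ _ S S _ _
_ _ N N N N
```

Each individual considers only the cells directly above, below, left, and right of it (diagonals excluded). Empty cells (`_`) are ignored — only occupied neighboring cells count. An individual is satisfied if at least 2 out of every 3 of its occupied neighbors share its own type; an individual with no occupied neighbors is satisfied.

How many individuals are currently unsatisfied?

(0,0)S 0/1 ✗
(0,1)N 1/2 ✗
(0,3)N 0/1 ✗
(0,5)N 1/1 ✓
(1,1)N 2/2 ✓
(1,2)N 2/3 ✓
(1,3)S 1/4 ✗
(1,4)S 1/3 ✗
(1,5)N 1/3 ✗
(2,2)N 2/3 ✓
(2,3)N 2/4 ✗
(2,4)N 1/3 ✗
(2,5)S 0/2 ✗
(3,2)S 1/3 ✗
(3,3)S 1/3 ✗
(4,2)N 1/2 ✗
(4,3)N 2/3 ✓
(4,4)N 2/2 ✓
(4,5)N 1/1 ✓
Unsatisfied: (0,0), (0,1), (0,3), (1,3), (1,4), (1,5), (2,3), (2,4), (2,5), (3,2), (3,3), (4,2) — 12 in total.

12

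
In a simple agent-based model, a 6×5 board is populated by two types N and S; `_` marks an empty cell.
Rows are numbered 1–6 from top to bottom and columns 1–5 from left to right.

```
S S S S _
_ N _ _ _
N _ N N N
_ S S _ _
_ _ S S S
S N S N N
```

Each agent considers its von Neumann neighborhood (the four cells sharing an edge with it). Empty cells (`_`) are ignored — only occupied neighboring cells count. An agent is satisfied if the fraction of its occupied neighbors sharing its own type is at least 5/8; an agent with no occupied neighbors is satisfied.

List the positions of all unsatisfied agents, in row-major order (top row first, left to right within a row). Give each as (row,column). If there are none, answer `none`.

(2,2), (3,3), (5,5), (6,1), (6,2), (6,3), (6,4), (6,5)

Row 1: (1,1)S 1/1 satisfied · (1,2)S 2/3 satisfied · (1,3)S 2/2 satisfied · (1,4)S 1/1 satisfied
Row 2: (2,2)N 0/1 not
Row 3: (3,1)N 0/0 satisfied · (3,3)N 1/2 not · (3,4)N 2/2 satisfied · (3,5)N 1/1 satisfied
Row 4: (4,2)S 1/1 satisfied · (4,3)S 2/3 satisfied
Row 5: (5,3)S 3/3 satisfied · (5,4)S 2/3 satisfied · (5,5)S 1/2 not
Row 6: (6,1)S 0/1 not · (6,2)N 0/2 not · (6,3)S 1/3 not · (6,4)N 1/3 not · (6,5)N 1/2 not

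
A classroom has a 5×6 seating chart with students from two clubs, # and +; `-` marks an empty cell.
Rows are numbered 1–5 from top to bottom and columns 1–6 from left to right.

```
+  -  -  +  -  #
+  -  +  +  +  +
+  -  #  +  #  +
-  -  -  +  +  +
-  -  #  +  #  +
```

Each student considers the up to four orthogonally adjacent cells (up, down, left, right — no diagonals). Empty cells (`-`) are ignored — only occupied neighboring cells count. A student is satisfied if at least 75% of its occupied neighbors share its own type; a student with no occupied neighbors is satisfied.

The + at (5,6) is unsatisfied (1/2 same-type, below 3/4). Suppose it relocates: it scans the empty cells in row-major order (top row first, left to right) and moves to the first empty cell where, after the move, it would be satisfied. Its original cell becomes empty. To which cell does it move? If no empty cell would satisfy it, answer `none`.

Vacating (5,6). Empty cells in order:
  (1,2): 1/1 same-type → satisfied — stop here.

(1,2)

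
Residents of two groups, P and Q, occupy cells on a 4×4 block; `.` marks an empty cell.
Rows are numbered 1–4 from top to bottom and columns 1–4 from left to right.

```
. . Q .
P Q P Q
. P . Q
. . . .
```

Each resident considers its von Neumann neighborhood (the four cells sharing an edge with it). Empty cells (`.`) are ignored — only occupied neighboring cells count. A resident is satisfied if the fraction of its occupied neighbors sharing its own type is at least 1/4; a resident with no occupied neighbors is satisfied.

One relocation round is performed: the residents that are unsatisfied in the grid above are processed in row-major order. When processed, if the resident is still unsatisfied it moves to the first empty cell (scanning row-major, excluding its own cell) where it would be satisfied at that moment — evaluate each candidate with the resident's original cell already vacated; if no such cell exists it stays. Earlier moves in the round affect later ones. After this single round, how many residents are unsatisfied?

Initially unsatisfied (in order): (1,3), (2,1), (2,2), (2,3), (3,2).
  (1,3) → (1,2).
  (2,1) → (1,3).
  (2,2): now satisfied by earlier moves; stays.
  (2,3): now satisfied by earlier moves; stays.
  (3,2) → (1,4).
Resulting grid:
. Q P P
. Q P Q
. . . Q
. . . .
All satisfied now.

0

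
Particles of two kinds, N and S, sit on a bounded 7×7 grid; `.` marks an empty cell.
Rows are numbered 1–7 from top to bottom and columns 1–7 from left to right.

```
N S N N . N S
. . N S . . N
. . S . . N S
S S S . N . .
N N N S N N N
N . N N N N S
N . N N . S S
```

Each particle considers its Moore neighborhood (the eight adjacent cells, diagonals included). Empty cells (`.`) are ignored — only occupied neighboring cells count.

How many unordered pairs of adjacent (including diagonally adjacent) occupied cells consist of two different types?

Scan each occupied cell's neighbors to the right and below (and the two forward diagonals) so each pair is counted once.
Row 1: N(1,1)–S(1,2)≠ S(1,2)–N(1,3)≠ S(1,2)–N(2,3)≠ N(1,3)–N(1,4)= N(1,3)–N(2,3)= N(1,3)–S(2,4)≠ N(1,4)–S(2,4)≠ N(1,4)–N(2,3)= N(1,6)–S(1,7)≠ N(1,6)–N(2,7)= S(1,7)–N(2,7)≠  → 7/11 unlike.
Row 2: N(2,3)–S(2,4)≠ N(2,3)–S(3,3)≠ S(2,4)–S(3,3)= N(2,7)–S(3,7)≠ N(2,7)–N(3,6)=  → 3/5 unlike.
Row 3: S(3,3)–S(4,3)= S(3,3)–S(4,2)= N(3,6)–S(3,7)≠ N(3,6)–N(4,5)=  → 1/4 unlike.
Row 4: S(4,1)–S(4,2)= S(4,1)–N(5,1)≠ S(4,1)–N(5,2)≠ S(4,2)–S(4,3)= S(4,2)–N(5,2)≠ S(4,2)–N(5,3)≠ S(4,2)–N(5,1)≠ S(4,3)–N(5,3)≠ S(4,3)–S(5,4)= S(4,3)–N(5,2)≠ N(4,5)–N(5,5)= N(4,5)–N(5,6)= N(4,5)–S(5,4)≠  → 8/13 unlike.
Row 5: N(5,1)–N(5,2)= N(5,1)–N(6,1)= N(5,2)–N(5,3)= N(5,2)–N(6,3)= N(5,2)–N(6,1)= N(5,3)–S(5,4)≠ N(5,3)–N(6,3)= N(5,3)–N(6,4)= S(5,4)–N(5,5)≠ S(5,4)–N(6,4)≠ S(5,4)–N(6,5)≠ S(5,4)–N(6,3)≠ N(5,5)–N(5,6)= N(5,5)–N(6,5)= N(5,5)–N(6,6)= N(5,5)–N(6,4)= N(5,6)–N(5,7)= N(5,6)–N(6,6)= N(5,6)–S(6,7)≠ N(5,6)–N(6,5)= N(5,7)–S(6,7)≠ N(5,7)–N(6,6)=  → 7/22 unlike.
Row 6: N(6,1)–N(7,1)= N(6,3)–N(6,4)= N(6,3)–N(7,3)= N(6,3)–N(7,4)= N(6,4)–N(6,5)= N(6,4)–N(7,4)= N(6,4)–N(7,3)= N(6,5)–N(6,6)= N(6,5)–S(7,6)≠ N(6,5)–N(7,4)= N(6,6)–S(6,7)≠ N(6,6)–S(7,6)≠ N(6,6)–S(7,7)≠ S(6,7)–S(7,7)= S(6,7)–S(7,6)=  → 4/15 unlike.
Row 7: N(7,3)–N(7,4)= S(7,6)–S(7,7)=  → 0/2 unlike.
Total adjacent occupied pairs: 72; unlike-type pairs: 30.

30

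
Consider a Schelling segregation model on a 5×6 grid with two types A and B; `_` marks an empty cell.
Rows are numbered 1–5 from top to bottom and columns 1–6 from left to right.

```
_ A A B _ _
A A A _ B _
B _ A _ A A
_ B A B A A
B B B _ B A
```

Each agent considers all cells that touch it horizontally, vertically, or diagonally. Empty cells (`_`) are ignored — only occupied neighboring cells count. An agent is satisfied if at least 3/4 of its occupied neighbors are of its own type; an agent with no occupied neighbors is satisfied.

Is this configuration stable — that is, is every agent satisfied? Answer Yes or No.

No

Row 1: (1,2)A 4/4 satisfied · (1,3)A 3/4 satisfied · (1,4)B 1/3 not
Row 2: (2,1)A 2/3 not · (2,2)A 5/6 satisfied · (2,3)A 4/5 satisfied · (2,5)B 1/3 not
Row 3: (3,1)B 1/3 not · (3,3)A 3/5 not · (3,5)A 3/5 not · (3,6)A 3/4 satisfied
Row 4: (4,2)B 4/6 not · (4,3)A 1/5 not · (4,4)B 2/6 not · (4,5)A 4/6 not · (4,6)A 4/5 satisfied
Row 5: (5,1)B 2/2 satisfied · (5,2)B 3/4 satisfied · (5,3)B 3/4 satisfied · (5,5)B 1/4 not · (5,6)A 2/3 not
For instance (1,4) has only 1/3 same-type neighbors, below 3/4.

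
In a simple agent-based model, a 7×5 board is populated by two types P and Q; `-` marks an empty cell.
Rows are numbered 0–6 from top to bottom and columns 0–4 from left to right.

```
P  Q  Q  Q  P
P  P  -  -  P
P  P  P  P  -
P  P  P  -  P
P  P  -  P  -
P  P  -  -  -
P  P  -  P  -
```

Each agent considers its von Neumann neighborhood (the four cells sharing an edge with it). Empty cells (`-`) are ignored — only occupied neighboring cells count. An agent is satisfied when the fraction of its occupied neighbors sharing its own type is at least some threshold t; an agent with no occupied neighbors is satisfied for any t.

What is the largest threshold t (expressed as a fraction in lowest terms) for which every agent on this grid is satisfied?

(0,0)P 1/2
(0,1)Q 1/3
(0,2)Q 2/2
(0,3)Q 1/2
(0,4)P 1/2
(1,0)P 3/3
(1,1)P 2/3
(1,4)P 1/1
(2,0)P 3/3
(2,1)P 4/4
(2,2)P 3/3
(2,3)P 1/1
(3,0)P 3/3
(3,1)P 4/4
(3,2)P 2/2
(3,4)P — no occupied neighbors
(4,0)P 3/3
(4,1)P 3/3
(4,3)P — no occupied neighbors
(5,0)P 3/3
(5,1)P 3/3
(6,0)P 2/2
(6,1)P 2/2
(6,3)P — no occupied neighbors
The smallest same-type fraction is 1/3 at (0,1), which reduces to 1/3. Any threshold above that leaves this agent unsatisfied.

1/3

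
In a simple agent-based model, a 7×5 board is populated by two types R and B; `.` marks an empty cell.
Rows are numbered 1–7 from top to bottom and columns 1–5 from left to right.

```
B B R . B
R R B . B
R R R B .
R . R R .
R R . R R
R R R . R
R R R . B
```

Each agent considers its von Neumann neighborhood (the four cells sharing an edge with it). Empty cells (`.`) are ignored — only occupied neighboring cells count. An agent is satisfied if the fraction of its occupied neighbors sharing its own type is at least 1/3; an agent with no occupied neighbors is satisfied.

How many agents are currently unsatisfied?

(1,1)B 1/2 ✓
(1,2)B 1/3 ✓
(1,3)R 0/2 ✗
(1,5)B 1/1 ✓
(2,1)R 2/3 ✓
(2,2)R 2/4 ✓
(2,3)B 0/3 ✗
(2,5)B 1/1 ✓
(3,1)R 3/3 ✓
(3,2)R 3/3 ✓
(3,3)R 2/4 ✓
(3,4)B 0/2 ✗
(4,1)R 2/2 ✓
(4,3)R 2/2 ✓
(4,4)R 2/3 ✓
(5,1)R 3/3 ✓
(5,2)R 2/2 ✓
(5,4)R 2/2 ✓
(5,5)R 2/2 ✓
(6,1)R 3/3 ✓
(6,2)R 4/4 ✓
(6,3)R 2/2 ✓
(6,5)R 1/2 ✓
(7,1)R 2/2 ✓
(7,2)R 3/3 ✓
(7,3)R 2/2 ✓
(7,5)B 0/1 ✗
Unsatisfied: (1,3), (2,3), (3,4), (7,5) — 4 in total.

4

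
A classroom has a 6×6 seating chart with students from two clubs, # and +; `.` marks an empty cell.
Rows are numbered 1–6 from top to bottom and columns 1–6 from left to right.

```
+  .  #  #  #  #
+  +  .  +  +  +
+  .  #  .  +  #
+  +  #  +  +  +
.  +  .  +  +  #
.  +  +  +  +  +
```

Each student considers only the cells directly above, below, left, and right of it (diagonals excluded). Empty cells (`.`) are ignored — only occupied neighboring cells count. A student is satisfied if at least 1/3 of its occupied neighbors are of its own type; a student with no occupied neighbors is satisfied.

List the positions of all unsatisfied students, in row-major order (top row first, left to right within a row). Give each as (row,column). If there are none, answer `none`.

Row 1: (1,1)+ 1/1 satisfied · (1,3)# 1/1 satisfied · (1,4)# 2/3 satisfied · (1,5)# 2/3 satisfied · (1,6)# 1/2 satisfied
Row 2: (2,1)+ 3/3 satisfied · (2,2)+ 1/1 satisfied · (2,4)+ 1/2 satisfied · (2,5)+ 3/4 satisfied · (2,6)+ 1/3 satisfied
Row 3: (3,1)+ 2/2 satisfied · (3,3)# 1/1 satisfied · (3,5)+ 2/3 satisfied · (3,6)# 0/3 not
Row 4: (4,1)+ 2/2 satisfied · (4,2)+ 2/3 satisfied · (4,3)# 1/3 satisfied · (4,4)+ 2/3 satisfied · (4,5)+ 4/4 satisfied · (4,6)+ 1/3 satisfied
Row 5: (5,2)+ 2/2 satisfied · (5,4)+ 3/3 satisfied · (5,5)+ 3/4 satisfied · (5,6)# 0/3 not
Row 6: (6,2)+ 2/2 satisfied · (6,3)+ 2/2 satisfied · (6,4)+ 3/3 satisfied · (6,5)+ 3/3 satisfied · (6,6)+ 1/2 satisfied

(3,6), (5,6)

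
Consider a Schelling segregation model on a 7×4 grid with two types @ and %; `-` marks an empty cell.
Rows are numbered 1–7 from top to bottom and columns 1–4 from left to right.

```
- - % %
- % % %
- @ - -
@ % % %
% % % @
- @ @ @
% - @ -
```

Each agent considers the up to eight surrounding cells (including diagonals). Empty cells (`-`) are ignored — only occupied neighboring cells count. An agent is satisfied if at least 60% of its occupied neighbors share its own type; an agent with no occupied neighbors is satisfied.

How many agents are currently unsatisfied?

8

(1,3)% 4/4 satisfied
(1,4)% 3/3 satisfied
(2,2)% 2/3 satisfied
(2,3)% 4/5 satisfied
(2,4)% 3/3 satisfied
(3,2)@ 1/5 not
(4,1)@ 1/4 not
(4,2)% 4/6 satisfied
(4,3)% 4/6 satisfied
(4,4)% 2/3 satisfied
(5,1)% 2/4 not
(5,2)% 4/7 not
(5,3)% 4/8 not
(5,4)@ 2/5 not
(6,2)@ 2/6 not
(6,3)@ 4/6 satisfied
(6,4)@ 3/4 satisfied
(7,1)% 0/1 not
(7,3)@ 3/3 satisfied
Unsatisfied: (3,2), (4,1), (5,1), (5,2), (5,3), (5,4), (6,2), (7,1) — 8 in total.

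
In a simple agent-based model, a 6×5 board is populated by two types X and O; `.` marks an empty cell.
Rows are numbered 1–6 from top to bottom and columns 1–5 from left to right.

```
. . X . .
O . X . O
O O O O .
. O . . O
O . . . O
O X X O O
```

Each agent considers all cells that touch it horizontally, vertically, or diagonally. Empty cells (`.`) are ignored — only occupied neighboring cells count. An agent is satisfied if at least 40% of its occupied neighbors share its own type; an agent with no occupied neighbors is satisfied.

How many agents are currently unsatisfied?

Row 1: (1,3)X 1/1 ✓
Row 2: (2,1)O 2/2 ✓ · (2,3)X 1/4 ✗ · (2,5)O 1/1 ✓
Row 3: (3,1)O 3/3 ✓ · (3,2)O 4/5 ✓ · (3,3)O 3/4 ✓ · (3,4)O 3/4 ✓
Row 4: (4,2)O 4/4 ✓ · (4,5)O 2/2 ✓
Row 5: (5,1)O 2/3 ✓ · (5,5)O 3/3 ✓
Row 6: (6,1)O 1/2 ✓ · (6,2)X 1/3 ✗ · (6,3)X 1/2 ✓ · (6,4)O 2/3 ✓ · (6,5)O 2/2 ✓
Unsatisfied: (2,3), (6,2) — 2 in total.

2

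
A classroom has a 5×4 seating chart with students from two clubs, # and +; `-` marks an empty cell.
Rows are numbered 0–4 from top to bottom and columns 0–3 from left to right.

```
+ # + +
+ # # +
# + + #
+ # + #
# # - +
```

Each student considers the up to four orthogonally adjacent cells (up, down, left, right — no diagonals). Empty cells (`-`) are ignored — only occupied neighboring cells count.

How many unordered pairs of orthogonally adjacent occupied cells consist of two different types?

18

Scan each occupied cell's neighbors to the right and below so each pair is counted once.
From row 0: 3 unlike of 7 pairs (running 3/7).
From row 1: 6 unlike of 7 pairs (running 9/14).
From row 2: 4 unlike of 7 pairs (running 13/21).
From row 3: 5 unlike of 6 pairs (running 18/27).
From row 4: 0 unlike of 1 pairs (running 18/28).
Total adjacent occupied pairs: 28; unlike-type pairs: 18.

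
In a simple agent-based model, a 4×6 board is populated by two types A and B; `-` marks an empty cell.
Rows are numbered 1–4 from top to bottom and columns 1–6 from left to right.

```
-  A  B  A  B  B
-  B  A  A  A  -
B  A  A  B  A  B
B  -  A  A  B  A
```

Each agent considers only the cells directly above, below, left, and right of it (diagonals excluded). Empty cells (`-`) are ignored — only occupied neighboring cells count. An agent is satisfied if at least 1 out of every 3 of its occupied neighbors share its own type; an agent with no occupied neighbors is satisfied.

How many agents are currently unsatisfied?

8

(1,2)A 0/2 ✗
(1,3)B 0/3 ✗
(1,4)A 1/3 ✓
(1,5)B 1/3 ✓
(1,6)B 1/1 ✓
(2,2)B 0/3 ✗
(2,3)A 2/4 ✓
(2,4)A 3/4 ✓
(2,5)A 2/3 ✓
(3,1)B 1/2 ✓
(3,2)A 1/3 ✓
(3,3)A 3/4 ✓
(3,4)B 0/4 ✗
(3,5)A 1/4 ✗
(3,6)B 0/2 ✗
(4,1)B 1/1 ✓
(4,3)A 2/2 ✓
(4,4)A 1/3 ✓
(4,5)B 0/3 ✗
(4,6)A 0/2 ✗
Unsatisfied: (1,2), (1,3), (2,2), (3,4), (3,5), (3,6), (4,5), (4,6) — 8 in total.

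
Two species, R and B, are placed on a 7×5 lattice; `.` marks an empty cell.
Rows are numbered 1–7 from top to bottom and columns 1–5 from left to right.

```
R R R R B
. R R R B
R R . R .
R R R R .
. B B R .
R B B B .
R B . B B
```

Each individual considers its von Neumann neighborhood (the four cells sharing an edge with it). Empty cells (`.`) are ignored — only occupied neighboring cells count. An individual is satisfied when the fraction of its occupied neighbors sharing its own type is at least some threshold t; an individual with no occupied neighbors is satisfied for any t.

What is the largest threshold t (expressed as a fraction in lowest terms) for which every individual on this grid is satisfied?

1/3

(1,1)R 1/1
(1,2)R 3/3
(1,3)R 3/3
(1,4)R 2/3
(1,5)B 1/2
(2,2)R 3/3
(2,3)R 3/3
(2,4)R 3/4
(2,5)B 1/2
(3,1)R 2/2
(3,2)R 3/3
(3,4)R 2/2
(4,1)R 2/2
(4,2)R 3/4
(4,3)R 2/3
(4,4)R 3/3
(5,2)B 2/3
(5,3)B 2/4
(5,4)R 1/3
(6,1)R 1/2
(6,2)B 3/4
(6,3)B 3/3
(6,4)B 2/3
(7,1)R 1/2
(7,2)B 1/2
(7,4)B 2/2
(7,5)B 1/1
The smallest same-type fraction is 1/3 at (5,4), which reduces to 1/3. Any threshold above that leaves this individual unsatisfied.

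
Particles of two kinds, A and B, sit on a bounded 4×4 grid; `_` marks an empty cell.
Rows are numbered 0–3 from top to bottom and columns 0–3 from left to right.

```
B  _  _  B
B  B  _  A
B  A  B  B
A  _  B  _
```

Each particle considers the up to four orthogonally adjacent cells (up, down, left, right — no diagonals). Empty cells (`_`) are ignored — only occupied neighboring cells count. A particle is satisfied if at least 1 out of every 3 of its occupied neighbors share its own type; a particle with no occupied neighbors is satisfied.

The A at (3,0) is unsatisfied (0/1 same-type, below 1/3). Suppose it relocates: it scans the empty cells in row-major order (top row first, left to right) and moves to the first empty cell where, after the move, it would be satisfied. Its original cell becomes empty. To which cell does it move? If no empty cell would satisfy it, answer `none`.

(1,2)

Vacating (3,0). Empty cells in order:
  (0,1): 0/2 same-type → still unsatisfied.
  (0,2): 0/1 same-type → still unsatisfied.
  (1,2): 1/3 same-type → satisfied — stop here.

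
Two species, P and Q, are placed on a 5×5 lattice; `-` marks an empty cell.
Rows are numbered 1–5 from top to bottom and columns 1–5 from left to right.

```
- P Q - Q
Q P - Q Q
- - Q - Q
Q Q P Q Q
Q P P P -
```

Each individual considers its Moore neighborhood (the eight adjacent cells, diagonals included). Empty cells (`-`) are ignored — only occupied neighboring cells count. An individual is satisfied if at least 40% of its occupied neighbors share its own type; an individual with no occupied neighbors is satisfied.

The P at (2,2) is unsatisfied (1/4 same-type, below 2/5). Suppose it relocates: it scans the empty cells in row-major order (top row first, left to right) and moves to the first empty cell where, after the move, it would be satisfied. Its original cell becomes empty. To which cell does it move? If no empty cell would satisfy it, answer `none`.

(1,1)

Vacating (2,2). Empty cells in order:
  (1,1): 1/2 same-type → satisfied — stop here.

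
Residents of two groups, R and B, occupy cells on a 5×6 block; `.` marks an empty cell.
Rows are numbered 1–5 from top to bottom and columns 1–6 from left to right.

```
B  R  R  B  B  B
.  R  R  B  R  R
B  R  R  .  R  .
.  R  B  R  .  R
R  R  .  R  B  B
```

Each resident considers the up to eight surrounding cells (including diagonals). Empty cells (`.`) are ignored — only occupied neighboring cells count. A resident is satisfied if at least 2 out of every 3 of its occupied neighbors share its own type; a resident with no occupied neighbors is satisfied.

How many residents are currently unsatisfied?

(1,1)B 0/2 unhappy
(1,2)R 3/4 ok
(1,3)R 3/5 unhappy
(1,4)B 2/5 unhappy
(1,5)B 3/5 unhappy
(1,6)B 1/3 unhappy
(2,2)R 5/7 ok
(2,3)R 5/7 ok
(2,4)B 2/7 unhappy
(2,5)R 2/6 unhappy
(2,6)R 2/4 unhappy
(3,1)B 0/3 unhappy
(3,2)R 4/6 ok
(3,3)R 5/7 ok
(3,5)R 4/5 ok
(4,2)R 4/6 ok
(4,3)B 0/6 unhappy
(4,4)R 3/5 unhappy
(4,6)R 1/3 unhappy
(5,1)R 2/2 ok
(5,2)R 2/3 ok
(5,4)R 1/3 unhappy
(5,5)B 1/4 unhappy
(5,6)B 1/2 unhappy
Unsatisfied: (1,1), (1,3), (1,4), (1,5), (1,6), (2,4), (2,5), (2,6), (3,1), (4,3), (4,4), (4,6), (5,4), (5,5), (5,6) — 15 in total.

15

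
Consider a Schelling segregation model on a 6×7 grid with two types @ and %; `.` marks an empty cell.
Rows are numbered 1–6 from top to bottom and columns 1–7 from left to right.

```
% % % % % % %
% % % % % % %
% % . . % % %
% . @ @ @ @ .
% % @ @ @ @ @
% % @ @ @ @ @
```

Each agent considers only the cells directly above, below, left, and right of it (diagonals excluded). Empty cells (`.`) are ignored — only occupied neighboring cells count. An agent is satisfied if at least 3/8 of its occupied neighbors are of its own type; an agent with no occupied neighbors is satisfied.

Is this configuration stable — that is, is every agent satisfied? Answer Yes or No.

Yes

Row 1: (1,1)% 2/2 ok · (1,2)% 3/3 ok · (1,3)% 3/3 ok · (1,4)% 3/3 ok · (1,5)% 3/3 ok · (1,6)% 3/3 ok · (1,7)% 2/2 ok
Row 2: (2,1)% 3/3 ok · (2,2)% 4/4 ok · (2,3)% 3/3 ok · (2,4)% 3/3 ok · (2,5)% 4/4 ok · (2,6)% 4/4 ok · (2,7)% 3/3 ok
Row 3: (3,1)% 3/3 ok · (3,2)% 2/2 ok · (3,5)% 2/3 ok · (3,6)% 3/4 ok · (3,7)% 2/2 ok
Row 4: (4,1)% 2/2 ok · (4,3)@ 2/2 ok · (4,4)@ 3/3 ok · (4,5)@ 3/4 ok · (4,6)@ 2/3 ok
Row 5: (5,1)% 3/3 ok · (5,2)% 2/3 ok · (5,3)@ 3/4 ok · (5,4)@ 4/4 ok · (5,5)@ 4/4 ok · (5,6)@ 4/4 ok · (5,7)@ 2/2 ok
Row 6: (6,1)% 2/2 ok · (6,2)% 2/3 ok · (6,3)@ 2/3 ok · (6,4)@ 3/3 ok · (6,5)@ 3/3 ok · (6,6)@ 3/3 ok · (6,7)@ 2/2 ok
All meet the threshold, so the configuration is stable.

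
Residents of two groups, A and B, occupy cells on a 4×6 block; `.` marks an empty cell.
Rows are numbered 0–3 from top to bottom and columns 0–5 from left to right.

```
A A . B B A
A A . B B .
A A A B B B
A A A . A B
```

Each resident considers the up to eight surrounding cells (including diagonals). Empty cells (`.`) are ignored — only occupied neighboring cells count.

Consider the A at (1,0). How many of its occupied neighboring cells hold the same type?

5

Occupied neighbors of (1,0): (0,0)=A, (0,1)=A, (1,1)=A, (2,0)=A, (2,1)=A.
Same type (A): 5 of 5.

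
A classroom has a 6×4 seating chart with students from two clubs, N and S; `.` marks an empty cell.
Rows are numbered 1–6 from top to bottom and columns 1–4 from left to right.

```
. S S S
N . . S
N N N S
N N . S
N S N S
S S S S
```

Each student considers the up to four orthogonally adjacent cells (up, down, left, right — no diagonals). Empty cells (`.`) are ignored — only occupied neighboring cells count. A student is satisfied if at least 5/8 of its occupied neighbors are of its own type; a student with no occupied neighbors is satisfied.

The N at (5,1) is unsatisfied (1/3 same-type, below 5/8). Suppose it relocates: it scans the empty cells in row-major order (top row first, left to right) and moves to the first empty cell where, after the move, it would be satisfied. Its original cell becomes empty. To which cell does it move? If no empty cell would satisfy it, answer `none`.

(2,2)

Vacating (5,1). Empty cells in order:
  (1,1): 1/2 same-type → still unsatisfied.
  (2,2): 2/3 same-type → satisfied — stop here.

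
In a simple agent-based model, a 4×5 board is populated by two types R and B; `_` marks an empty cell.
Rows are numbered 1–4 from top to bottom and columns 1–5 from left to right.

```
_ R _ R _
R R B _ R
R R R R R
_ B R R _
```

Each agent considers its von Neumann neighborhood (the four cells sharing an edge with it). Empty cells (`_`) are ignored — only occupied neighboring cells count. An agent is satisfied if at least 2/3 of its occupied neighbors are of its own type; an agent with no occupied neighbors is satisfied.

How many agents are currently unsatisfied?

(1,2)R 1/1 ✓
(1,4)R 0/0 ✓
(2,1)R 2/2 ✓
(2,2)R 3/4 ✓
(2,3)B 0/2 ✗
(2,5)R 1/1 ✓
(3,1)R 2/2 ✓
(3,2)R 3/4 ✓
(3,3)R 3/4 ✓
(3,4)R 3/3 ✓
(3,5)R 2/2 ✓
(4,2)B 0/2 ✗
(4,3)R 2/3 ✓
(4,4)R 2/2 ✓
Unsatisfied: (2,3), (4,2) — 2 in total.

2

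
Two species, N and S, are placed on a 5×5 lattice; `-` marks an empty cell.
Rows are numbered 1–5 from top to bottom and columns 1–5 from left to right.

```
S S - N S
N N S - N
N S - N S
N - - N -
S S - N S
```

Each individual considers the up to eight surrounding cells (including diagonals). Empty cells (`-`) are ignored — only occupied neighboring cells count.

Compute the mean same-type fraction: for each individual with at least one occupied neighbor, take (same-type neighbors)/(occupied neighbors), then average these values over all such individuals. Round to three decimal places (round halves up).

0.361

Row 1: (1,1)S 1/3 · (1,2)S 2/4 · (1,4)N 1/3 · (1,5)S 0/2
Row 2: (2,1)N 2/5 · (2,2)N 2/6 · (2,3)S 2/5 · (2,5)N 2/4
Row 3: (3,1)N 3/4 · (3,2)S 1/5 · (3,4)N 2/4 · (3,5)S 0/3
Row 4: (4,1)N 1/4 · (4,4)N 2/4
Row 5: (5,1)S 1/2 · (5,2)S 1/2 · (5,4)N 1/2 · (5,5)S 0/2
Sum over 18 individuals: 1/3 + 2/4 + 1/3 + 0/2 + 2/5 + 2/6 + 2/5 + 2/4 + 3/4 + 1/5 + 2/4 + 0/3 + 1/4 + 2/4 + 1/2 + 1/2 + 1/2 + 0/2 = 13/2; mean = 13/2 ÷ 18 = 13/36 = 0.361111… → 0.361.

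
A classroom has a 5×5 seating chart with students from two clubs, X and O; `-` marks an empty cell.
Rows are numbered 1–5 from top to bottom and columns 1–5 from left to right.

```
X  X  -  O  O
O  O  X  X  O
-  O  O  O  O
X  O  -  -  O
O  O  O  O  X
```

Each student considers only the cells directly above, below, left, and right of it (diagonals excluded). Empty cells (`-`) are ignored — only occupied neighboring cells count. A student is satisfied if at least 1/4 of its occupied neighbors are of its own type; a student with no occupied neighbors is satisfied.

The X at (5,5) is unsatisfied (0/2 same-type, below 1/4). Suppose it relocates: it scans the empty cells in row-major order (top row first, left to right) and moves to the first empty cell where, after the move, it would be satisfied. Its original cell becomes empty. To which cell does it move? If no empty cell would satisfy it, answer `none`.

Vacating (5,5). Empty cells in order:
  (1,3): 2/3 same-type → satisfied — stop here.

(1,3)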